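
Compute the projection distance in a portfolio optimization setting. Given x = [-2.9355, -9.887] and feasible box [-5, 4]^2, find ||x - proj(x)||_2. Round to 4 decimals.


Project each component onto [-5, 4].
clip(-2.9355) = -2.9355, clip(-9.887) = -5.0
Projection = [-2.9355, -5.0]
Squared diffs: [0.0, 23.8828]
Distance = sqrt(23.8828) = 4.887


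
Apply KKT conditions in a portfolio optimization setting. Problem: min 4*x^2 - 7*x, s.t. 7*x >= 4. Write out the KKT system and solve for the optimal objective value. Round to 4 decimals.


Step 1: Try lambda = 0 (constraint inactive).
Stationarity: 2*4*x - 7 = 0
x* = 7/(2*4) = 0.875
Check constraint: 7*0.875 = 6.125 >= 4 -- satisfied.
Step 2: Compute optimal value.
f(x*) = 4*0.875^2 - 7*0.875 = -3.0625


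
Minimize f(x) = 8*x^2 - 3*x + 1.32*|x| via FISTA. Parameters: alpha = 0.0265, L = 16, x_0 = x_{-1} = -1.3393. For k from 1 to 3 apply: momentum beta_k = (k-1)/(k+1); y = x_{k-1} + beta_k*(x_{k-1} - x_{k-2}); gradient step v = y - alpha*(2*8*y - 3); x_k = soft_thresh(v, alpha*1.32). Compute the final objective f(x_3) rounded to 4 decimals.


FISTA on f(x) = 8*x^2 - 3*x + 1.32*|x|
L = 16, alpha = 0.0265
Iteration 1: beta = 0.0, y = -1.3393 + 0.0*(-1.3393 + 1.3393) = -1.3393
  grad(y) = -24.4288, v = y - alpha*grad = -0.6919
  prox(v) = soft_thresh(-0.6919, 0.035) = -0.657
Iteration 2: beta = 0.3333, y = -0.657 + 0.3333*(-0.657 + 1.3393) = -0.4295
  grad(y) = -9.8721, v = y - alpha*grad = -0.1679
  prox(v) = soft_thresh(-0.1679, 0.035) = -0.1329
Iteration 3: beta = 0.5, y = -0.1329 + 0.5*(-0.1329 + 0.657) = 0.1291
  grad(y) = -0.9344, v = y - alpha*grad = 0.1539
  prox(v) = soft_thresh(0.1539, 0.035) = 0.1189
f(x_3) = 8*0.1189^2 - 3*0.1189 + 1.32*|0.1189| = -0.0867


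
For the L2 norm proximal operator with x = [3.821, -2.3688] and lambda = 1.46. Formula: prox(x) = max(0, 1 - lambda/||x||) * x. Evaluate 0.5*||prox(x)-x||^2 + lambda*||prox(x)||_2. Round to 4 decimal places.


Step 1: Compute ||x||.
||x|| = 4.4957
Step 2: Compute scaling factor.
scale = max(0, 1 - 1.46/4.4957) = 0.6752
Step 3: prox(x) = [2.5801, -1.5995]
||prox(x)|| = 3.0357
Step 4: Proximal objective.
0.5*||prox-x||^2 = 1.0658
lambda*||prox|| = 4.4321
Total = 5.4979


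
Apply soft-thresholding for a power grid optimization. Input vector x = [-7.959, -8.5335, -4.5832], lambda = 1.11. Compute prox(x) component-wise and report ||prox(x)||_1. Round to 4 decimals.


Soft-thresholding with lambda = 1.11:
prox(-7.959) = sign(-7.959)*max(|-7.959| - 1.11, 0) = -6.849
prox(-8.5335) = sign(-8.5335)*max(|-8.5335| - 1.11, 0) = -7.4235
prox(-4.5832) = sign(-4.5832)*max(|-4.5832| - 1.11, 0) = -3.4732
prox(x) = [-6.849, -7.4235, -3.4732]
||prox(x)||_1 = 6.849 + 7.4235 + 3.4732 = 17.7457


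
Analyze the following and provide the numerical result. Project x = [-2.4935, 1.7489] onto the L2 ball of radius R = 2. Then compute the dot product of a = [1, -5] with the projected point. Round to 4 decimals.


Step 1: Compute ||x|| (intermediates to 6 decimals).
||x|| = sqrt((-2.4935)^2 + 1.7489^2) = 3.045684
Step 2: Project.
Since ||x|| > R, scale = R/||x|| = 2/3.045684 = 0.656667, proj(x) = scale * x
proj(x) = [-1.637399, 1.148445]
Step 3: Dot product.
a^T * proj(x) = 1*(-1.637399) - 5*1.148445 = -7.3796


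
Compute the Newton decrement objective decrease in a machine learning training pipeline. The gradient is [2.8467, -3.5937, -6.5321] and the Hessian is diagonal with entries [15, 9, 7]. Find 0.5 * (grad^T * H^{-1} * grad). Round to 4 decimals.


Step 1: H is diagonal, so H^(-1) * g = [0.1898, -0.3993, -0.9332].
Step 2: g^T H^(-1) g = sum_i g_i^2 / H_ii
  = (2.8467)^2/15 + (-3.5937)^2/9 + (-6.5321)^2/7
  = 0.5402 + 1.435 + 6.0955 = 8.0707
Step 3: Objective decrease = 0.5 * g^T H^(-1) g = 4.0353


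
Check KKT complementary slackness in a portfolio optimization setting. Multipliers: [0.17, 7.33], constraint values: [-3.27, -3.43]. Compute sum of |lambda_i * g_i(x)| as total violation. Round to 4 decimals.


KKT complementary slackness check:
lambda_1 * g_1 = 0.17 * -3.27 = -0.5559
lambda_2 * g_2 = 7.33 * -3.43 = -25.1419
Total violation = 0.5559 + 25.1419 = 25.6978


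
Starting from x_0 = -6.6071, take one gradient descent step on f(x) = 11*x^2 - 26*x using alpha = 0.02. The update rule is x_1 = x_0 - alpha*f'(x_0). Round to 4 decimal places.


We compute the gradient at x_0 and apply the update.
f'(x) = 22*x - 26
f'(-6.6071) = 22*-6.6071 - 26 = -171.3562
x_1 = -6.6071 - 0.02*-171.3562 = -3.18


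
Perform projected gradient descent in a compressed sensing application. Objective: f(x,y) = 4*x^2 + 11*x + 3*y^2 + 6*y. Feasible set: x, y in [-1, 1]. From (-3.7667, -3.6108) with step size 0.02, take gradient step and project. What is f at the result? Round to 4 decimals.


Step 1: Compute gradient at (-3.7667, -3.6108).
grad_x = 2*4*-3.7667 + 11 = -19.1336
grad_y = 2*3*-3.6108 + 6 = -15.6648
Step 2: Gradient step.
x_raw = -3.7667 - 0.02*-19.1336 = -3.384
y_raw = -3.6108 - 0.02*-15.6648 = -3.2975
Step 3: Project onto [-1, 1].
x_proj = clip(-3.384) = -1.0
y_proj = clip(-3.2975) = -1.0
Step 4: Evaluate f.
f(-1.0, -1.0) = -10.0


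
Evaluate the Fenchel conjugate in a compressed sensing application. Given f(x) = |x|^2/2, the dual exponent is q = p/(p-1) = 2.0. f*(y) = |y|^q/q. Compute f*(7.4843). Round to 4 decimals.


The conjugate exponent q satisfies 1/p + 1/q = 1.
p = 2, so q = 2/(2 - 1) = 2.0
|y|^q = 7.4843^2.0 = 56.0147
f*(7.4843) = 56.0147 / 2.0 = 28.0074


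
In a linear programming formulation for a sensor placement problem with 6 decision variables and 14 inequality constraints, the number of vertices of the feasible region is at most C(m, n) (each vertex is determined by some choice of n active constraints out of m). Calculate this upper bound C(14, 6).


Each vertex corresponds to some choice of n active constraints out of m, so the number of vertices is at most C(m, n) = m! / (n!(m-n)!).
m = 14, n = 6
Numerator: 14 * 13 * 12 * 11 * 10 * 9
Denominator: 6! = 720
C(14, 6) = 3003


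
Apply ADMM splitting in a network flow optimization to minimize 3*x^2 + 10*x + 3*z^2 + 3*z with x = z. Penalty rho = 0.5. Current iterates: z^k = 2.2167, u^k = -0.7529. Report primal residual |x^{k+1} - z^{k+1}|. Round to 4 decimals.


ADMM iteration with rho = 0.5, z^k = 2.2167, u^k = -0.7529
Step 1: x-update.
Minimize 3*x^2 + 10*x + (0.5/2)*(x - 2.2167 - 0.7529)^2
FOC: (2*3 + 0.5)*x = -10 + 0.5*(2.2167 + 0.7529)
x^{k+1} = -1.31
Step 2: z-update.
Minimize 3*z^2 + 3*z + (0.5/2)*(-1.31 - z - 0.7529)^2
FOC: (2*3 + 0.5)*z = -3 + 0.5*(-1.31 - 0.7529)
z^{k+1} = -0.6202
Step 3: u-update.
u^{k+1} = -0.7529 - 1.31 + 0.6202 = -1.4427
Step 4: Primal residual = |-1.31 + 0.6202| = 0.6898


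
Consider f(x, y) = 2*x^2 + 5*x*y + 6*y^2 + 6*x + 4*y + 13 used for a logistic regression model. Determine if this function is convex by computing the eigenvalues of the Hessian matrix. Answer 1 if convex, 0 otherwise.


The Hessian of f(x,y) = 2*x^2 + 5*x*y + 6*y^2 + 6*x + 4*y + 13 is:
H = [[4, 5], [5, 12]]
Trace = 4 + 12 = 16
Determinant = 4*12 - (5)^2 = 23
Discriminant = (16)^2 - 4*23 = 164.0
Eigenvalues: lambda_1 = 1.5969, lambda_2 = 14.4031
The function is convex.

1


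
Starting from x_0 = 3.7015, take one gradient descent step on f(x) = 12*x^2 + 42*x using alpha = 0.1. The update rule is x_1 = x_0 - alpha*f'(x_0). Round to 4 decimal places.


We compute the gradient at x_0 and apply the update.
f'(x) = 24*x + 42
f'(3.7015) = 24*3.7015 + 42 = 130.836
x_1 = 3.7015 - 0.1*130.836 = -9.3821


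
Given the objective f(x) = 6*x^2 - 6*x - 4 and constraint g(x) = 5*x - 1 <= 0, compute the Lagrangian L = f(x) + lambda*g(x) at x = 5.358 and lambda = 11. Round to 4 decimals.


Step 1: Evaluate f(x).
f(5.358) = 6*5.358^2 - 6*5.358 - 4 = 136.101
Step 2: Evaluate g(x).
g(5.358) = 5*5.358 - 1 = 25.79
Step 3: Compute Lagrangian.
L = 136.101 + 11*25.79 = 419.791


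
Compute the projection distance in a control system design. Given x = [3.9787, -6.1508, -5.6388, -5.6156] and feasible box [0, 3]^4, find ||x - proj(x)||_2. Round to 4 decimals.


Project each component onto [0, 3].
clip(3.9787) = 3.0, clip(-6.1508) = 0.0, clip(-5.6388) = 0.0, clip(-5.6156) = 0.0
Projection = [3.0, 0.0, 0.0, 0.0]
Squared diffs: [0.9579, 37.8323, 31.7961, 31.535]
Distance = sqrt(102.1213) = 10.1055


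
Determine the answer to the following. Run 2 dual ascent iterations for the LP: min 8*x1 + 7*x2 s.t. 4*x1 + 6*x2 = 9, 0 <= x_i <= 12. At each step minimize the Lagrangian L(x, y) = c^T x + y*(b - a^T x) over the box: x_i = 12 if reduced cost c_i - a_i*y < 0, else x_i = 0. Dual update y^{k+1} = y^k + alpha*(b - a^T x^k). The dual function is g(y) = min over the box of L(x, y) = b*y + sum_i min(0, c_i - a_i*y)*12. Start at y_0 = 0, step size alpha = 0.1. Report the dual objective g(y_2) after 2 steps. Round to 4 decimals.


Dual ascent for LP: min 8*x1 + 7*x2, 4*x1 + 6*x2 = 9, 0 <= x_i <= 12
Step 1: y^k = 0.0, reduced costs: (8.0, 7.0)
  x^k = (0.0, 0.0), subgradient = b - a^T x = 9.0
  y^{k+1} = 0.0 + 0.1*9.0 = 0.9
Step 2: y^k = 0.9, reduced costs: (4.4, 1.6)
  x^k = (0.0, 0.0), subgradient = b - a^T x = 9.0
  y^{k+1} = 0.9 + 0.1*9.0 = 1.8
Dual objective at y_2 = 1.8: reduced costs (0.8, -3.8), box minimizer x = (0.0, 12.0)
g(y_2) = b*y + (c1 - a1*y)*x1 + (c2 - a2*y)*x2 = 9*1.8 + 0.8*0.0 + (-3.8)*12.0 = 16.2 + 0.0 - 45.6 = -29.4


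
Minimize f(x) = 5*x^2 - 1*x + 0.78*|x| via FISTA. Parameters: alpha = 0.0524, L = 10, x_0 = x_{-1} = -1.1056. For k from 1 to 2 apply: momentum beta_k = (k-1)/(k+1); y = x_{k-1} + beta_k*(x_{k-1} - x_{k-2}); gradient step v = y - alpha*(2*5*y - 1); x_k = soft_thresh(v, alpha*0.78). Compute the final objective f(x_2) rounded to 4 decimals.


FISTA on f(x) = 5*x^2 - 1*x + 0.78*|x|
L = 10, alpha = 0.0524
Iteration 1: beta = 0.0, y = -1.1056 + 0.0*(-1.1056 + 1.1056) = -1.1056
  grad(y) = -12.056, v = y - alpha*grad = -0.4739
  prox(v) = soft_thresh(-0.4739, 0.0409) = -0.433
Iteration 2: beta = 0.3333, y = -0.433 + 0.3333*(-0.433 + 1.1056) = -0.2088
  grad(y) = -3.0879, v = y - alpha*grad = -0.047
  prox(v) = soft_thresh(-0.047, 0.0409) = -0.0061
f(x_2) = 5*(-0.0061)^2 - 1*(-0.0061) + 0.78*|-0.0061| = 0.0111


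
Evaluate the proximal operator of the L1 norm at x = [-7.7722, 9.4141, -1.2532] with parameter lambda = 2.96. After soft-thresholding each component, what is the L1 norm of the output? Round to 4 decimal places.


Soft-thresholding with lambda = 2.96:
prox(-7.7722) = sign(-7.7722)*max(|-7.7722| - 2.96, 0) = -4.8122
prox(9.4141) = sign(9.4141)*max(|9.4141| - 2.96, 0) = 6.4541
prox(-1.2532) = sign(-1.2532)*max(|-1.2532| - 2.96, 0) = 0.0
prox(x) = [-4.8122, 6.4541, 0.0]
||prox(x)||_1 = 4.8122 + 6.4541 + 0.0 = 11.2663


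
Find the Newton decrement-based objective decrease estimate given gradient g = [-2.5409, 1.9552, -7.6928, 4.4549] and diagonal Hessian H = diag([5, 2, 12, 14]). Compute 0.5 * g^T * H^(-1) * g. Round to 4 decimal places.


Step 1: H is diagonal, so H^(-1) * g = [-0.5082, 0.9776, -0.6411, 0.3182].
Step 2: g^T H^(-1) g = sum_i g_i^2 / H_ii
  = (-2.5409)^2/5 + (1.9552)^2/2 + (-7.6928)^2/12 + (4.4549)^2/14
  = 1.2912 + 1.9114 + 4.9316 + 1.4176 = 9.5518
Step 3: Objective decrease = 0.5 * g^T H^(-1) g = 4.7759


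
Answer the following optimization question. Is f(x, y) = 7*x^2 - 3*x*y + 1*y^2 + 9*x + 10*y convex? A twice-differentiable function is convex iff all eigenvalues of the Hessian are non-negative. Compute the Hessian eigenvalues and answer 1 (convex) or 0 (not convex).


The Hessian of f(x,y) = 7*x^2 - 3*x*y + 1*y^2 + 9*x + 10*y is:
H = [[14, -3], [-3, 2]]
Trace = 14 + 2 = 16
Determinant = 14*2 - (-3)^2 = 19
Discriminant = (16)^2 - 4*19 = 180.0
Eigenvalues: lambda_1 = 1.2918, lambda_2 = 14.7082
The function is convex.

1


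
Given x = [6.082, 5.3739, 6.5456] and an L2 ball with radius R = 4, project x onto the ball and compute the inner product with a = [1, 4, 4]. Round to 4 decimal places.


Step 1: Compute ||x|| (intermediates to 6 decimals).
||x|| = sqrt(6.082^2 + 5.3739^2 + 6.5456^2) = 10.42662
Step 2: Project.
Since ||x|| > R, scale = R/||x|| = 4/10.42662 = 0.383633, proj(x) = scale * x
proj(x) = [2.333256, 2.061605, 2.511108]
Step 3: Dot product.
a^T * proj(x) = 1*2.333256 + 4*2.061605 + 4*2.511108 = 20.6241


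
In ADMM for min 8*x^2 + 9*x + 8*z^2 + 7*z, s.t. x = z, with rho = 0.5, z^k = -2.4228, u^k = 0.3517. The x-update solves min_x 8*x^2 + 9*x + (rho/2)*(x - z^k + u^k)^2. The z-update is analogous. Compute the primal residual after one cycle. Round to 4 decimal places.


ADMM iteration with rho = 0.5, z^k = -2.4228, u^k = 0.3517
Step 1: x-update.
Minimize 8*x^2 + 9*x + (0.5/2)*(x + 2.4228 + 0.3517)^2
FOC: (2*8 + 0.5)*x = -9 + 0.5*(-2.4228 - 0.3517)
x^{k+1} = -0.6295
Step 2: z-update.
Minimize 8*z^2 + 7*z + (0.5/2)*(-0.6295 - z + 0.3517)^2
FOC: (2*8 + 0.5)*z = -7 + 0.5*(-0.6295 + 0.3517)
z^{k+1} = -0.4327
Step 3: u-update.
u^{k+1} = 0.3517 - 0.6295 + 0.4327 = 0.1548
Step 4: Primal residual = |-0.6295 + 0.4327| = 0.1969


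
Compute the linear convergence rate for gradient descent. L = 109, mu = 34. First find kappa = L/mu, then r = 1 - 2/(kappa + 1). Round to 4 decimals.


Step 1: Compute the condition number.
kappa = L/mu = 109/34 = 3.2059
Step 2: Compute the convergence rate.
r = 1 - 2/(kappa + 1) = 1 - 2*mu/(L + mu) = (L - mu)/(L + mu) = 75/143 = 0.5245


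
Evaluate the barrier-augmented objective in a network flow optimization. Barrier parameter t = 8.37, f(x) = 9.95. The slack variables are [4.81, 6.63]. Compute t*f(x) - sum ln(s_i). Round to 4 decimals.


Step 1: Compute log-barrier.
ln values: [1.5707, 1.8916]
phi = -(1.5707 + 1.8916) = -3.4623
Step 2: Compute augmented objective.
t*f(x) = 8.37*9.95 = 83.2815
Total = 83.2815 - 3.4623 = 79.8192


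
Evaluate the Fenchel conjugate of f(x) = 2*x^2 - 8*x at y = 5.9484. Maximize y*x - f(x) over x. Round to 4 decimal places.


f*(y) = sup_x {y*x - a*x^2 - b*x} = sup_x {(y-b)*x - a*x^2}
FOC: (y - b) - 2a*x = 0 => x* = (y - b)/(2a)
x* = (5.9484 + 8)/(2*2) = 3.4871
f*(5.9484) = (y-b)^2/(4a) = (5.9484 + 8)^2/(4*2)
= 194.5579/8 = 24.3197


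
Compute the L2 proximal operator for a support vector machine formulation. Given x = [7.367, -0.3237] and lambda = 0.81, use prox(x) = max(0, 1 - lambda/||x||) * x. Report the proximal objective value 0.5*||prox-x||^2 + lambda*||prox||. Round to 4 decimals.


Step 1: Compute ||x||.
||x|| = 7.3741
Step 2: Compute scaling factor.
scale = max(0, 1 - 0.81/7.3741) = 0.8902
Step 3: prox(x) = [6.5578, -0.2881]
||prox(x)|| = 6.5641
Step 4: Proximal objective.
0.5*||prox-x||^2 = 0.3281
lambda*||prox|| = 5.3169
Total = 5.645


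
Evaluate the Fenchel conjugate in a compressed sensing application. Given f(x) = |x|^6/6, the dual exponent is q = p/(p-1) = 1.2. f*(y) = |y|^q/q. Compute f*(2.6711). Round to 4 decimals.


The conjugate exponent q satisfies 1/p + 1/q = 1.
p = 6, so q = 6/(6 - 1) = 1.2
|y|^q = 2.6711^1.2 = 3.2511
f*(2.6711) = 3.2511 / 1.2 = 2.7092


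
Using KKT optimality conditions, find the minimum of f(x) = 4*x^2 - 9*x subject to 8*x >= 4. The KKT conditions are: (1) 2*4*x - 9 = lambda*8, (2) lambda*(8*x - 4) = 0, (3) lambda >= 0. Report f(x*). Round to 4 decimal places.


Step 1: Try lambda = 0 (constraint inactive).
Stationarity: 2*4*x - 9 = 0
x* = 9/(2*4) = 1.125
Check constraint: 8*1.125 = 9.0 >= 4 -- satisfied.
Step 2: Compute optimal value.
f(x*) = 4*1.125^2 - 9*1.125 = -5.0625


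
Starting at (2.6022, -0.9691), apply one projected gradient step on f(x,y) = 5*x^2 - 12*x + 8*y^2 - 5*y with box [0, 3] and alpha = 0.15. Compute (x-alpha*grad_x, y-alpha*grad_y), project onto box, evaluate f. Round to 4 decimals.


Step 1: Compute gradient at (2.6022, -0.9691).
grad_x = 2*5*2.6022 - 12 = 14.022
grad_y = 2*8*-0.9691 - 5 = -20.5056
Step 2: Gradient step.
x_raw = 2.6022 - 0.15*14.022 = 0.4989
y_raw = -0.9691 - 0.15*-20.5056 = 2.1067
Step 3: Project onto [0, 3].
x_proj = clip(0.4989) = 0.4989
y_proj = clip(2.1067) = 2.1067
Step 4: Evaluate f.
f(0.4989, 2.1067) = 20.2308


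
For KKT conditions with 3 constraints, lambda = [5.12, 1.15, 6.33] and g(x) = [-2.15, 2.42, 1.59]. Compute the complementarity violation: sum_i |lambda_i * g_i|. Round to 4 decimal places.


KKT complementary slackness check:
lambda_1 * g_1 = 5.12 * -2.15 = -11.008
lambda_2 * g_2 = 1.15 * 2.42 = 2.783
lambda_3 * g_3 = 6.33 * 1.59 = 10.0647
Total violation = 11.008 + 2.783 + 10.0647 = 23.8557


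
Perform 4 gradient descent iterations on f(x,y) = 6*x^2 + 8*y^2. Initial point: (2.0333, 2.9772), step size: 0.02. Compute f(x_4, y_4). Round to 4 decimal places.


Gradient descent on f(x,y) = 6*x^2 + 8*y^2.
Starting point: (2.0333, 2.9772), alpha = 0.02
Step 1: grad_x = 2*6*2.0333 = 24.3996, grad_y = 2*8*2.9772 = 47.6352
  x_1 = 2.0333 - 0.02*24.3996 = 1.5453
  y_1 = 2.9772 - 0.02*47.6352 = 2.0245
Step 2: grad_x = 2*6*1.5453 = 18.5437, grad_y = 2*8*2.0245 = 32.3919
  x_2 = 1.5453 - 0.02*18.5437 = 1.1744
  y_2 = 2.0245 - 0.02*32.3919 = 1.3767
Step 3: grad_x = 2*6*1.1744 = 14.0932, grad_y = 2*8*1.3767 = 22.0265
  x_3 = 1.1744 - 0.02*14.0932 = 0.8926
  y_3 = 1.3767 - 0.02*22.0265 = 0.9361
Step 4: grad_x = 2*6*0.8926 = 10.7108, grad_y = 2*8*0.9361 = 14.978
  x_4 = 0.8926 - 0.02*10.7108 = 0.6784
  y_4 = 0.9361 - 0.02*14.978 = 0.6366
f(0.6784, 0.6366) = 6*0.6784^2 + 8*0.6366^2 = 6.0027


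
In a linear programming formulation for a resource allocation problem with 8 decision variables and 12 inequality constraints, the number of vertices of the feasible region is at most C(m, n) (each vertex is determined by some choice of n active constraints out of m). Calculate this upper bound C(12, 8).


Each vertex corresponds to some choice of n active constraints out of m, so the number of vertices is at most C(m, n) = m! / (n!(m-n)!).
m = 12, n = 8
Numerator: 12 * 11 * 10 * 9 * 8 * 7 * 6 * 5
Denominator: 8! = 40320
C(12, 8) = 495


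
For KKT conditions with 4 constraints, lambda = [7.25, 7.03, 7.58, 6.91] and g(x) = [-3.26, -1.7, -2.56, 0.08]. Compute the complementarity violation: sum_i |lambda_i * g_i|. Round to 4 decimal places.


KKT complementary slackness check:
lambda_1 * g_1 = 7.25 * -3.26 = -23.635
lambda_2 * g_2 = 7.03 * -1.7 = -11.951
lambda_3 * g_3 = 7.58 * -2.56 = -19.4048
lambda_4 * g_4 = 6.91 * 0.08 = 0.5528
Total violation = 23.635 + 11.951 + 19.4048 + 0.5528 = 55.5436


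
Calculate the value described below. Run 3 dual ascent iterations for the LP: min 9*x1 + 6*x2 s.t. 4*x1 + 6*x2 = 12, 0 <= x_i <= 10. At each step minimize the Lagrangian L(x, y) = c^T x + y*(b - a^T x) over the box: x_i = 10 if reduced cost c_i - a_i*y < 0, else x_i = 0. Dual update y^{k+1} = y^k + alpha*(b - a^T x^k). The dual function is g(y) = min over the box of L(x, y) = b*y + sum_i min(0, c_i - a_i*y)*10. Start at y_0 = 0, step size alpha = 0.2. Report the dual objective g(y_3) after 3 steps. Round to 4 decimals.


Dual ascent for LP: min 9*x1 + 6*x2, 4*x1 + 6*x2 = 12, 0 <= x_i <= 10
Step 1: y^k = 0.0, reduced costs: (9.0, 6.0)
  x^k = (0.0, 0.0), subgradient = b - a^T x = 12.0
  y^{k+1} = 0.0 + 0.2*12.0 = 2.4
Step 2: y^k = 2.4, reduced costs: (-0.6, -8.4)
  x^k = (10.0, 10.0), subgradient = b - a^T x = -88.0
  y^{k+1} = 2.4 + 0.2*-88.0 = -15.2
Step 3: y^k = -15.2, reduced costs: (69.8, 97.2)
  x^k = (0.0, 0.0), subgradient = b - a^T x = 12.0
  y^{k+1} = -15.2 + 0.2*12.0 = -12.8
Dual objective at y_3 = -12.8: reduced costs (60.2, 82.8), box minimizer x = (0.0, 0.0)
g(y_3) = b*y + (c1 - a1*y)*x1 + (c2 - a2*y)*x2 = 12*(-12.8) + 60.2*0.0 + 82.8*0.0 = -153.6 + 0.0 + 0.0 = -153.6


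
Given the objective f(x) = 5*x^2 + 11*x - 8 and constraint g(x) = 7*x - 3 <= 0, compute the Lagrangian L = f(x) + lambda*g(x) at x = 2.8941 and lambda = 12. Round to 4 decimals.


Step 1: Evaluate f(x).
f(2.8941) = 5*2.8941^2 + 11*2.8941 - 8 = 65.7142
Step 2: Evaluate g(x).
g(2.8941) = 7*2.8941 - 3 = 17.2587
Step 3: Compute Lagrangian.
L = 65.7142 + 12*17.2587 = 272.8186


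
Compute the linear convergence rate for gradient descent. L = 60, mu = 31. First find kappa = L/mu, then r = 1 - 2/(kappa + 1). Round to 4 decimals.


Step 1: Compute the condition number.
kappa = L/mu = 60/31 = 1.9355
Step 2: Compute the convergence rate.
r = 1 - 2/(kappa + 1) = 1 - 2*mu/(L + mu) = (L - mu)/(L + mu) = 29/91 = 0.3187


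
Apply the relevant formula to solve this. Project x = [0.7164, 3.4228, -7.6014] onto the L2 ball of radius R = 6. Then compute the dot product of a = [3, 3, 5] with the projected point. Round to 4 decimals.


Step 1: Compute ||x|| (intermediates to 6 decimals).
||x|| = sqrt(0.7164^2 + 3.4228^2 + (-7.6014)^2) = 8.367202
Step 2: Project.
Since ||x|| > R, scale = R/||x|| = 6/8.367202 = 0.717086, proj(x) = scale * x
proj(x) = [0.51372, 2.454442, -5.450858]
Step 3: Dot product.
a^T * proj(x) = 3*0.51372 + 3*2.454442 + 5*(-5.450858) = -18.3498


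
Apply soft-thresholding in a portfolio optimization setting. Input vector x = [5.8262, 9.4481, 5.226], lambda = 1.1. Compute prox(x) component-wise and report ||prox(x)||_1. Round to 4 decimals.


Soft-thresholding with lambda = 1.1:
prox(5.8262) = sign(5.8262)*max(|5.8262| - 1.1, 0) = 4.7262
prox(9.4481) = sign(9.4481)*max(|9.4481| - 1.1, 0) = 8.3481
prox(5.226) = sign(5.226)*max(|5.226| - 1.1, 0) = 4.126
prox(x) = [4.7262, 8.3481, 4.126]
||prox(x)||_1 = 4.7262 + 8.3481 + 4.126 = 17.2003


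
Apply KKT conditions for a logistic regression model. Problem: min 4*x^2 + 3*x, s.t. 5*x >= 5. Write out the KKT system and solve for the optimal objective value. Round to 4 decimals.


Step 1: Try lambda = 0 (constraint inactive).
x_unc = -3/(2*4) = -0.375
Check: 5*-0.375 = -1.875 < 5 -- violated!
Step 2: Constraint must be active: 5*x = 5
x* = 5/5 = 1.0
lambda = (2*4*1.0 + 3)/5 = 2.2
Step 3: Compute optimal value.
f(x*) = 4*1.0^2 + 3*1.0 = 7.0


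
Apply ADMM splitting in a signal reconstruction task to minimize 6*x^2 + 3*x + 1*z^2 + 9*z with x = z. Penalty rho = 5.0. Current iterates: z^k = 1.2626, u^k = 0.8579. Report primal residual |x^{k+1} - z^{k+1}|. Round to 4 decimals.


ADMM iteration with rho = 5.0, z^k = 1.2626, u^k = 0.8579
Step 1: x-update.
Minimize 6*x^2 + 3*x + (5.0/2)*(x - 1.2626 + 0.8579)^2
FOC: (2*6 + 5.0)*x = -3 + 5.0*(1.2626 - 0.8579)
x^{k+1} = -0.0574
Step 2: z-update.
Minimize 1*z^2 + 9*z + (5.0/2)*(-0.0574 - z + 0.8579)^2
FOC: (2*1 + 5.0)*z = -9 + 5.0*(-0.0574 + 0.8579)
z^{k+1} = -0.714
Step 3: u-update.
u^{k+1} = 0.8579 - 0.0574 + 0.714 = 1.5144
Step 4: Primal residual = |-0.0574 + 0.714| = 0.6565


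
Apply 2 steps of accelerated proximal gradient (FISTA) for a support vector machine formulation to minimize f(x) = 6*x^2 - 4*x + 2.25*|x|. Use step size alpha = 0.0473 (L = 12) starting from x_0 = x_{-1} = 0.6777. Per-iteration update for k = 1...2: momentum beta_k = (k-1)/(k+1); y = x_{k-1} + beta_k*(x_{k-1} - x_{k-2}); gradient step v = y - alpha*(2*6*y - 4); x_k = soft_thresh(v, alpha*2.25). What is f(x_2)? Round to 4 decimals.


FISTA on f(x) = 6*x^2 - 4*x + 2.25*|x|
L = 12, alpha = 0.0473
Iteration 1: beta = 0.0, y = 0.6777 + 0.0*(0.6777 - 0.6777) = 0.6777
  grad(y) = 4.1324, v = y - alpha*grad = 0.4822
  prox(v) = soft_thresh(0.4822, 0.1064) = 0.3758
Iteration 2: beta = 0.3333, y = 0.3758 + 0.3333*(0.3758 - 0.6777) = 0.2752
  grad(y) = -0.6978, v = y - alpha*grad = 0.3082
  prox(v) = soft_thresh(0.3082, 0.1064) = 0.2018
f(x_2) = 6*0.2018^2 - 4*0.2018 + 2.25*|0.2018| = -0.1088


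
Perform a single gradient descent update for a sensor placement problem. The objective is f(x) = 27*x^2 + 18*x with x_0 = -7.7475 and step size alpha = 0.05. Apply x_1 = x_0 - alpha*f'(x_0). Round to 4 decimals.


We compute the gradient at x_0 and apply the update.
f'(x) = 54*x + 18
f'(-7.7475) = 54*-7.7475 + 18 = -400.365
x_1 = -7.7475 - 0.05*-400.365 = 12.2708


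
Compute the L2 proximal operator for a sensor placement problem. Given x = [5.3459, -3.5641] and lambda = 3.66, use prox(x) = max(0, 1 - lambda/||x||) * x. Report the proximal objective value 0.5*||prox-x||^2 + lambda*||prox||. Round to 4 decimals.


Step 1: Compute ||x||.
||x|| = 6.4251
Step 2: Compute scaling factor.
scale = max(0, 1 - 3.66/6.4251) = 0.4304
Step 3: prox(x) = [2.3006, -1.5338]
||prox(x)|| = 2.7651
Step 4: Proximal objective.
0.5*||prox-x||^2 = 6.6978
lambda*||prox|| = 10.1203
Total = 16.8179


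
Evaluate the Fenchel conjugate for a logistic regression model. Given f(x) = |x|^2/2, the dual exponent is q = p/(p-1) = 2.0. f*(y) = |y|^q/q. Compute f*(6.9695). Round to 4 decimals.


The conjugate exponent q satisfies 1/p + 1/q = 1.
p = 2, so q = 2/(2 - 1) = 2.0
|y|^q = 6.9695^2.0 = 48.5739
f*(6.9695) = 48.5739 / 2.0 = 24.287


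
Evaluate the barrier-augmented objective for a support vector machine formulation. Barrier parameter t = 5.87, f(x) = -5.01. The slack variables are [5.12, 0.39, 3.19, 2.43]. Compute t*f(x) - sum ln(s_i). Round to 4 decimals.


Step 1: Compute log-barrier.
ln values: [1.6332, -0.9416, 1.16, 0.8879]
phi = -(1.6332 - 0.9416 + 1.16 + 0.8879) = -2.7395
Step 2: Compute augmented objective.
t*f(x) = 5.87*-5.01 = -29.4087
Total = -29.4087 - 2.7395 = -32.1482


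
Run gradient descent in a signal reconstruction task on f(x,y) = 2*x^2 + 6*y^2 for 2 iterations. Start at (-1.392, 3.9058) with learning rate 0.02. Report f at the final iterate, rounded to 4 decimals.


Gradient descent on f(x,y) = 2*x^2 + 6*y^2.
Starting point: (-1.392, 3.9058), alpha = 0.02
Step 1: grad_x = 2*2*-1.392 = -5.568, grad_y = 2*6*3.9058 = 46.8696
  x_1 = -1.392 - 0.02*-5.568 = -1.2806
  y_1 = 3.9058 - 0.02*46.8696 = 2.9684
Step 2: grad_x = 2*2*-1.2806 = -5.1226, grad_y = 2*6*2.9684 = 35.6209
  x_2 = -1.2806 - 0.02*-5.1226 = -1.1782
  y_2 = 2.9684 - 0.02*35.6209 = 2.256
f(-1.1782, 2.256) = 2*(-1.1782)^2 + 6*2.256^2 = 33.3132


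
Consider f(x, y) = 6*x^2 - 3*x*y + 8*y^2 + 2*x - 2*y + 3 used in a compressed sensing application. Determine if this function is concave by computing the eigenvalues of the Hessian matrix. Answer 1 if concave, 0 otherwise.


The Hessian of f(x,y) = 6*x^2 - 3*x*y + 8*y^2 + 2*x - 2*y + 3 is:
H = [[12, -3], [-3, 16]]
Trace = 12 + 16 = 28
Determinant = 12*16 - (-3)^2 = 183
Discriminant = (28)^2 - 4*183 = 52.0
Eigenvalues: lambda_1 = 10.3944, lambda_2 = 17.6056
The function is not concave.

0


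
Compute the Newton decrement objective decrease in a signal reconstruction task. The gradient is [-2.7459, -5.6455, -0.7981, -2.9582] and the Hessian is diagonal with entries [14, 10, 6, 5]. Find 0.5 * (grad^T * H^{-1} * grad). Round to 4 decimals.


Step 1: H is diagonal, so H^(-1) * g = [-0.1961, -0.5646, -0.133, -0.5916].
Step 2: g^T H^(-1) g = sum_i g_i^2 / H_ii
  = (-2.7459)^2/14 + (-5.6455)^2/10 + (-0.7981)^2/6 + (-2.9582)^2/5
  = 0.5386 + 3.1872 + 0.1062 + 1.7502 = 5.5821
Step 3: Objective decrease = 0.5 * g^T H^(-1) g = 2.791


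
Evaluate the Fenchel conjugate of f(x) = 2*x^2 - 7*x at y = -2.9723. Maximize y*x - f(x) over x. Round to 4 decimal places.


f*(y) = sup_x {y*x - a*x^2 - b*x} = sup_x {(y-b)*x - a*x^2}
FOC: (y - b) - 2a*x = 0 => x* = (y - b)/(2a)
x* = (-2.9723 + 7)/(2*2) = 1.0069
f*(-2.9723) = (y-b)^2/(4a) = (-2.9723 + 7)^2/(4*2)
= 16.2224/8 = 2.0278


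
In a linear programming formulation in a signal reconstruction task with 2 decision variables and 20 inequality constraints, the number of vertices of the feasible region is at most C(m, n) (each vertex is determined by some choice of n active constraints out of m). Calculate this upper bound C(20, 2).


Each vertex corresponds to some choice of n active constraints out of m, so the number of vertices is at most C(m, n) = m! / (n!(m-n)!).
m = 20, n = 2
Numerator: 20 * 19
Denominator: 2! = 2
C(20, 2) = 190


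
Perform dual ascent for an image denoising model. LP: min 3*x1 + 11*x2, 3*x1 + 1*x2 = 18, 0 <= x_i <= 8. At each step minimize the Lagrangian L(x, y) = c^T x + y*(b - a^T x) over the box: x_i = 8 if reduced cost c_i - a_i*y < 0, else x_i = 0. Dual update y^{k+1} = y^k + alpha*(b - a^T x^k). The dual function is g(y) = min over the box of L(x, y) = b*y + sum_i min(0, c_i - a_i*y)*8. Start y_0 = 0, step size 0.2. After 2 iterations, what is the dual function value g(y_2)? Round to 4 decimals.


Dual ascent for LP: min 3*x1 + 11*x2, 3*x1 + 1*x2 = 18, 0 <= x_i <= 8
Step 1: y^k = 0.0, reduced costs: (3.0, 11.0)
  x^k = (0.0, 0.0), subgradient = b - a^T x = 18.0
  y^{k+1} = 0.0 + 0.2*18.0 = 3.6
Step 2: y^k = 3.6, reduced costs: (-7.8, 7.4)
  x^k = (8.0, 0.0), subgradient = b - a^T x = -6.0
  y^{k+1} = 3.6 + 0.2*-6.0 = 2.4
Dual objective at y_2 = 2.4: reduced costs (-4.2, 8.6), box minimizer x = (8.0, 0.0)
g(y_2) = b*y + (c1 - a1*y)*x1 + (c2 - a2*y)*x2 = 18*2.4 + (-4.2)*8.0 + 8.6*0.0 = 43.2 - 33.6 + 0.0 = 9.6


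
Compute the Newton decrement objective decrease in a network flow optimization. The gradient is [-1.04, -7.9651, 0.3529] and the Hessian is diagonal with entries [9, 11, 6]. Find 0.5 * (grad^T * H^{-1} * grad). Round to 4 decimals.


Step 1: H is diagonal, so H^(-1) * g = [-0.1156, -0.7241, 0.0588].
Step 2: g^T H^(-1) g = sum_i g_i^2 / H_ii
  = (-1.04)^2/9 + (-7.9651)^2/11 + (0.3529)^2/6
  = 0.1202 + 5.7675 + 0.0208 = 5.9085
Step 3: Objective decrease = 0.5 * g^T H^(-1) g = 2.9542


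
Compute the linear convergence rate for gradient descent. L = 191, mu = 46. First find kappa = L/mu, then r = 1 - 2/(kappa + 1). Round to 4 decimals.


Step 1: Compute the condition number.
kappa = L/mu = 191/46 = 4.1522
Step 2: Compute the convergence rate.
r = 1 - 2/(kappa + 1) = 1 - 2*mu/(L + mu) = (L - mu)/(L + mu) = 145/237 = 0.6118


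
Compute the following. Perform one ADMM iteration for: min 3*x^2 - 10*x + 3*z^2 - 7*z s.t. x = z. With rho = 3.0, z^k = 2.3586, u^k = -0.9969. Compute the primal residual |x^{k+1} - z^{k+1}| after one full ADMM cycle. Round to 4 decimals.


ADMM iteration with rho = 3.0, z^k = 2.3586, u^k = -0.9969
Step 1: x-update.
Minimize 3*x^2 - 10*x + (3.0/2)*(x - 2.3586 - 0.9969)^2
FOC: (2*3 + 3.0)*x = 10 + 3.0*(2.3586 + 0.9969)
x^{k+1} = 2.2296
Step 2: z-update.
Minimize 3*z^2 - 7*z + (3.0/2)*(2.2296 - z - 0.9969)^2
FOC: (2*3 + 3.0)*z = 7 + 3.0*(2.2296 - 0.9969)
z^{k+1} = 1.1887
Step 3: u-update.
u^{k+1} = -0.9969 + 2.2296 - 1.1887 = 0.044
Step 4: Primal residual = |2.2296 - 1.1887| = 1.0409


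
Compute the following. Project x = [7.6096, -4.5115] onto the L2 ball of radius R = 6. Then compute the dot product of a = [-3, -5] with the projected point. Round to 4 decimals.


Step 1: Compute ||x|| (intermediates to 6 decimals).
||x|| = sqrt(7.6096^2 + (-4.5115)^2) = 8.846448
Step 2: Project.
Since ||x|| > R, scale = R/||x|| = 6/8.846448 = 0.678238, proj(x) = scale * x
proj(x) = [5.16112, -3.059871]
Step 3: Dot product.
a^T * proj(x) = -3*5.16112 - 5*(-3.059871) = -0.184


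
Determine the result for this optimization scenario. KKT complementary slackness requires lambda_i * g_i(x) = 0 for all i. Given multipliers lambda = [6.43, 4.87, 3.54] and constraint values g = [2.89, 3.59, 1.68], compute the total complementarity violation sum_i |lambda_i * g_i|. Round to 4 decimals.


KKT complementary slackness check:
lambda_1 * g_1 = 6.43 * 2.89 = 18.5827
lambda_2 * g_2 = 4.87 * 3.59 = 17.4833
lambda_3 * g_3 = 3.54 * 1.68 = 5.9472
Total violation = 18.5827 + 17.4833 + 5.9472 = 42.0132


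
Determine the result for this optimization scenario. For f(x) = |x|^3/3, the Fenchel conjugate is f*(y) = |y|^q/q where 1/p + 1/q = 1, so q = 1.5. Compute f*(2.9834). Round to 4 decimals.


The conjugate exponent q satisfies 1/p + 1/q = 1.
p = 3, so q = 3/(3 - 1) = 1.5
|y|^q = 2.9834^1.5 = 5.1531
f*(2.9834) = 5.1531 / 1.5 = 3.4354


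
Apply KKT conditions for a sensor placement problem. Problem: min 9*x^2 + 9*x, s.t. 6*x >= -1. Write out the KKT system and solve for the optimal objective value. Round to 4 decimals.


Step 1: Try lambda = 0 (constraint inactive).
x_unc = -9/(2*9) = -0.5
Check: 6*-0.5 = -3.0 < -1 -- violated!
Step 2: Constraint must be active: 6*x = -1
x* = -1/6 = -0.1667 (rounded; the exact value -1/6 is used below)
lambda = (2*9*(-1/6) + 9)/6 = 1.0
Step 3: Compute optimal value.
f(x*) = 9*(-1/6)^2 + 9*(-1/6) = -1.25


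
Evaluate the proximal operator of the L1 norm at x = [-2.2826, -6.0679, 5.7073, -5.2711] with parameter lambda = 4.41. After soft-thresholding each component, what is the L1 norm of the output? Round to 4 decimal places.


Soft-thresholding with lambda = 4.41:
prox(-2.2826) = sign(-2.2826)*max(|-2.2826| - 4.41, 0) = 0.0
prox(-6.0679) = sign(-6.0679)*max(|-6.0679| - 4.41, 0) = -1.6579
prox(5.7073) = sign(5.7073)*max(|5.7073| - 4.41, 0) = 1.2973
prox(-5.2711) = sign(-5.2711)*max(|-5.2711| - 4.41, 0) = -0.8611
prox(x) = [0.0, -1.6579, 1.2973, -0.8611]
||prox(x)||_1 = 0.0 + 1.6579 + 1.2973 + 0.8611 = 3.8163


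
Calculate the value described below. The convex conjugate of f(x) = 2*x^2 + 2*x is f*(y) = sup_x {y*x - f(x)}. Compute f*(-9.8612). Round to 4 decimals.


f*(y) = sup_x {y*x - a*x^2 - b*x} = sup_x {(y-b)*x - a*x^2}
FOC: (y - b) - 2a*x = 0 => x* = (y - b)/(2a)
x* = (-9.8612 - 2)/(2*2) = -2.9653
f*(-9.8612) = (y-b)^2/(4a) = (-9.8612 - 2)^2/(4*2)
= 140.6881/8 = 17.586


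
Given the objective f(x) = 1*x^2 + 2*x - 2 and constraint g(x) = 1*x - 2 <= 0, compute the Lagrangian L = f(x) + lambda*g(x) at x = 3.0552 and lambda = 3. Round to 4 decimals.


Step 1: Evaluate f(x).
f(3.0552) = 1*3.0552^2 + 2*3.0552 - 2 = 13.4446
Step 2: Evaluate g(x).
g(3.0552) = 1*3.0552 - 2 = 1.0552
Step 3: Compute Lagrangian.
L = 13.4446 + 3*1.0552 = 16.6102


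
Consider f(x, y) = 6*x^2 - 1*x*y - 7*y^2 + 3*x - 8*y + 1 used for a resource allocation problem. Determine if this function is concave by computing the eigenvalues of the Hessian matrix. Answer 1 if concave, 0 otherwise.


The Hessian of f(x,y) = 6*x^2 - 1*x*y - 7*y^2 + 3*x - 8*y + 1 is:
H = [[12, -1], [-1, -14]]
Trace = 12 - 14 = -2
Determinant = 12*-14 - (-1)^2 = -169
Discriminant = (-2)^2 - 4*-169 = 680.0
Eigenvalues: lambda_1 = -14.0384, lambda_2 = 12.0384
The function is not concave.

0


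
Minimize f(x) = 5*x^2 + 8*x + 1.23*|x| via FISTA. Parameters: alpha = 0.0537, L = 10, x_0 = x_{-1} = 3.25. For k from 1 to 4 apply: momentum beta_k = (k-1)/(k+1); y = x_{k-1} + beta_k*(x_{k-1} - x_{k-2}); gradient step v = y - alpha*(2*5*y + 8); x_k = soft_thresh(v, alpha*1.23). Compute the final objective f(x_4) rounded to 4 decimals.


FISTA on f(x) = 5*x^2 + 8*x + 1.23*|x|
L = 10, alpha = 0.0537
Iteration 1: beta = 0.0, y = 3.25 + 0.0*(3.25 - 3.25) = 3.25
  grad(y) = 40.5, v = y - alpha*grad = 1.0752
  prox(v) = soft_thresh(1.0752, 0.0661) = 1.0091
Iteration 2: beta = 0.3333, y = 1.0091 + 0.3333*(1.0091 - 3.25) = 0.2621
  grad(y) = 10.6213, v = y - alpha*grad = -0.3082
  prox(v) = soft_thresh(-0.3082, 0.0661) = -0.2422
Iteration 3: beta = 0.5, y = -0.2422 + 0.5*(-0.2422 - 1.0091) = -0.8678
  grad(y) = -0.6782, v = y - alpha*grad = -0.8314
  prox(v) = soft_thresh(-0.8314, 0.0661) = -0.7654
Iteration 4: beta = 0.6, y = -0.7654 + 0.6*(-0.7654 + 0.2422) = -1.0793
  grad(y) = -2.7925, v = y - alpha*grad = -0.9293
  prox(v) = soft_thresh(-0.9293, 0.0661) = -0.8632
f(x_4) = 5*(-0.8632)^2 + 8*(-0.8632) + 1.23*|-0.8632| = -2.1182


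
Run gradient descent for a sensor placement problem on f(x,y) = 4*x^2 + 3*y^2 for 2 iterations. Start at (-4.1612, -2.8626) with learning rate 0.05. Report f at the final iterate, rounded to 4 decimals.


Gradient descent on f(x,y) = 4*x^2 + 3*y^2.
Starting point: (-4.1612, -2.8626), alpha = 0.05
Step 1: grad_x = 2*4*-4.1612 = -33.2896, grad_y = 2*3*-2.8626 = -17.1756
  x_1 = -4.1612 - 0.05*-33.2896 = -2.4967
  y_1 = -2.8626 - 0.05*-17.1756 = -2.0038
Step 2: grad_x = 2*4*-2.4967 = -19.9738, grad_y = 2*3*-2.0038 = -12.0229
  x_2 = -2.4967 - 0.05*-19.9738 = -1.498
  y_2 = -2.0038 - 0.05*-12.0229 = -1.4027
f(-1.498, -1.4027) = 4*(-1.498)^2 + 3*(-1.4027)^2 = 14.8789


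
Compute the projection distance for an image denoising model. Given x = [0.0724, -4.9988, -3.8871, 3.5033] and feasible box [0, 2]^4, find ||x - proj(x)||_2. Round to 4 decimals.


Project each component onto [0, 2].
clip(0.0724) = 0.0724, clip(-4.9988) = 0.0, clip(-3.8871) = 0.0, clip(3.5033) = 2.0
Projection = [0.0724, 0.0, 0.0, 2.0]
Squared diffs: [0.0, 24.988, 15.1095, 2.2599]
Distance = sqrt(42.3574) = 6.5083


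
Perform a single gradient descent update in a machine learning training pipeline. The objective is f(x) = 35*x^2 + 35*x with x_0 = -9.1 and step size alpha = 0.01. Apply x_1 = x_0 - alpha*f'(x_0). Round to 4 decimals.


We compute the gradient at x_0 and apply the update.
f'(x) = 70*x + 35
f'(-9.1) = 70*-9.1 + 35 = -602.0
x_1 = -9.1 - 0.01*-602.0 = -3.08


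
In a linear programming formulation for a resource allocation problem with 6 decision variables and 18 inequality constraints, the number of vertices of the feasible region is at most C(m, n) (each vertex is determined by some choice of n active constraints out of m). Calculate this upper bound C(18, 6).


Each vertex corresponds to some choice of n active constraints out of m, so the number of vertices is at most C(m, n) = m! / (n!(m-n)!).
m = 18, n = 6
Numerator: 18 * 17 * 16 * 15 * 14 * 13
Denominator: 6! = 720
C(18, 6) = 18564


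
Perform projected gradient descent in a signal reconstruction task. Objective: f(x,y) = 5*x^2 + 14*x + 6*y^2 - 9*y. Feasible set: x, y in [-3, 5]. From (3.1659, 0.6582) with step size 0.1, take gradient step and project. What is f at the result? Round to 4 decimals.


Step 1: Compute gradient at (3.1659, 0.6582).
grad_x = 2*5*3.1659 + 14 = 45.659
grad_y = 2*6*0.6582 - 9 = -1.1016
Step 2: Gradient step.
x_raw = 3.1659 - 0.1*45.659 = -1.4
y_raw = 0.6582 - 0.1*-1.1016 = 0.7684
Step 3: Project onto [-3, 5].
x_proj = clip(-1.4) = -1.4
y_proj = clip(0.7684) = 0.7684
Step 4: Evaluate f.
f(-1.4, 0.7684) = -13.173


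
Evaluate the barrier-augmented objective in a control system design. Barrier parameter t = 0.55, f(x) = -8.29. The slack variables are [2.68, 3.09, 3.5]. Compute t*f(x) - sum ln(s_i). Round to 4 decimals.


Step 1: Compute log-barrier.
ln values: [0.9858, 1.1282, 1.2528]
phi = -(0.9858 + 1.1282 + 1.2528) = -3.3668
Step 2: Compute augmented objective.
t*f(x) = 0.55*-8.29 = -4.5595
Total = -4.5595 - 3.3668 = -7.9263


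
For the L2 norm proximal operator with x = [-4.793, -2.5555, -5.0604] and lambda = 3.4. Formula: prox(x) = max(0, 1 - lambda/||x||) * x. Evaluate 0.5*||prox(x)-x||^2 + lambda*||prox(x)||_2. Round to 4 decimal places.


Step 1: Compute ||x||.
||x|| = 7.4237
Step 2: Compute scaling factor.
scale = max(0, 1 - 3.4/7.4237) = 0.542
Step 3: prox(x) = [-2.5978, -1.3851, -2.7428]
||prox(x)|| = 4.0237
Step 4: Proximal objective.
0.5*||prox-x||^2 = 5.78
lambda*||prox|| = 13.6806
Total = 19.4605


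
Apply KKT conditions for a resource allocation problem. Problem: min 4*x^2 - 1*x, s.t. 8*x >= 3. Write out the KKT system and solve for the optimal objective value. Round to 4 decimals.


Step 1: Try lambda = 0 (constraint inactive).
x_unc = 1/(2*4) = 0.125
Check: 8*0.125 = 1.0 < 3 -- violated!
Step 2: Constraint must be active: 8*x = 3
x* = 3/8 = 0.375
lambda = (2*4*0.375 - 1)/8 = 0.25
Step 3: Compute optimal value.
f(x*) = 4*0.375^2 - 1*0.375 = 0.1875


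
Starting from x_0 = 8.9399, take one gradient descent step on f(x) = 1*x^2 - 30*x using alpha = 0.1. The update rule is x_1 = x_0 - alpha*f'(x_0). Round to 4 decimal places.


We compute the gradient at x_0 and apply the update.
f'(x) = 2*x - 30
f'(8.9399) = 2*8.9399 - 30 = -12.1202
x_1 = 8.9399 - 0.1*-12.1202 = 10.1519


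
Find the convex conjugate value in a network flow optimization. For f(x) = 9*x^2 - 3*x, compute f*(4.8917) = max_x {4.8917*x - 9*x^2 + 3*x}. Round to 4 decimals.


f*(y) = sup_x {y*x - a*x^2 - b*x} = sup_x {(y-b)*x - a*x^2}
FOC: (y - b) - 2a*x = 0 => x* = (y - b)/(2a)
x* = (4.8917 + 3)/(2*9) = 0.4384
f*(4.8917) = (y-b)^2/(4a) = (4.8917 + 3)^2/(4*9)
= 62.2789/36 = 1.73


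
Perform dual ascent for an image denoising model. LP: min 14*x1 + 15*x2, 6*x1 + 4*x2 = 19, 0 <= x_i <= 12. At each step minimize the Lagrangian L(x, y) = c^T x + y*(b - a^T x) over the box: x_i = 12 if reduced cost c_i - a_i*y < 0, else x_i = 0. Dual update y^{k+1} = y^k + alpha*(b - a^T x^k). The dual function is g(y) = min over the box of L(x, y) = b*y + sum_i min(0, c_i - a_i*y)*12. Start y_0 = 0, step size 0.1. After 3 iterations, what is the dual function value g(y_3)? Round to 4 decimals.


Dual ascent for LP: min 14*x1 + 15*x2, 6*x1 + 4*x2 = 19, 0 <= x_i <= 12
Step 1: y^k = 0.0, reduced costs: (14.0, 15.0)
  x^k = (0.0, 0.0), subgradient = b - a^T x = 19.0
  y^{k+1} = 0.0 + 0.1*19.0 = 1.9
Step 2: y^k = 1.9, reduced costs: (2.6, 7.4)
  x^k = (0.0, 0.0), subgradient = b - a^T x = 19.0
  y^{k+1} = 1.9 + 0.1*19.0 = 3.8
Step 3: y^k = 3.8, reduced costs: (-8.8, -0.2)
  x^k = (12.0, 12.0), subgradient = b - a^T x = -101.0
  y^{k+1} = 3.8 + 0.1*-101.0 = -6.3
Dual objective at y_3 = -6.3: reduced costs (51.8, 40.2), box minimizer x = (0.0, 0.0)
g(y_3) = b*y + (c1 - a1*y)*x1 + (c2 - a2*y)*x2 = 19*(-6.3) + 51.8*0.0 + 40.2*0.0 = -119.7 + 0.0 + 0.0 = -119.7
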